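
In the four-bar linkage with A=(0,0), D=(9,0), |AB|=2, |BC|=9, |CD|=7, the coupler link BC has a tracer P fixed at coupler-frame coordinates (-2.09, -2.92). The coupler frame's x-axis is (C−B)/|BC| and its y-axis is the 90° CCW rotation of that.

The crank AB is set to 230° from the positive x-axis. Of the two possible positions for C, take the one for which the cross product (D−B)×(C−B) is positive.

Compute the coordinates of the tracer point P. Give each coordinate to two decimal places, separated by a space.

-0.39 -5.01

A=(0,0), D=(9.00,0)
B = A + 2.00·(cos230°, sin230°) = (-1.2856, -1.5321)
|BD| = 10.3991
circle(B,9.00) ∩ circle(D,7.00): a=6.7381, h=5.9664
  candidates: C₊=(4.5000,5.3619) cross=62.045; C₋=(6.2580,-6.4406) cross=-62.045
  mode + wants cross > 0 → take C=(4.5000,5.3619) (cross=62.045)
ex = (C−B)/|BC| = (0.6428,0.7660); ey = (-0.7660,0.6428)
P = B + -2.09·ex + -2.92·ey = (-0.3924,-5.0101)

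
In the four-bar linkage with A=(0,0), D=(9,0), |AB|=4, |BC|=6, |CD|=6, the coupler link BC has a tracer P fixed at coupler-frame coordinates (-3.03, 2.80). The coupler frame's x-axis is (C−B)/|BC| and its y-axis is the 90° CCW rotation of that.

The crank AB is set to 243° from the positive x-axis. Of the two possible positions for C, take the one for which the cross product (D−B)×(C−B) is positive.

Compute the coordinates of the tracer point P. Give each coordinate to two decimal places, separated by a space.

-5.92 -3.12

A=(0,0), D=(9.00,0)
B = A + 4.00·(cos243°, sin243°) = (-1.8160, -3.5640)
|BD| = 11.3880
circle(B,6.00) ∩ circle(D,6.00): a=5.6940, h=1.8916
  candidates: C₊=(3.0000,0.0146) cross=21.542; C₋=(4.1840,-3.5786) cross=-21.542
  mode + wants cross > 0 → take C=(3.0000,0.0146) (cross=21.542)
ex = (C−B)/|BC| = (0.8027,0.5964); ey = (-0.5964,0.8027)
P = B + -3.03·ex + 2.80·ey = (-5.9180,-3.1238)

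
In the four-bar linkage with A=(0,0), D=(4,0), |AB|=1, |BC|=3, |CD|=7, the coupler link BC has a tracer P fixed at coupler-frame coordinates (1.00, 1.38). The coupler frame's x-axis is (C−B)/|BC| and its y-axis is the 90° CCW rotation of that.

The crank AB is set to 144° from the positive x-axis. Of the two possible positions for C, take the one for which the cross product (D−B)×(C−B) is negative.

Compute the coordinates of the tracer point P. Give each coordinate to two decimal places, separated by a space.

-0.44 -1.08

A=(0,0), D=(4.00,0)
B = A + 1.00·(cos144°, sin144°) = (-0.8090, 0.5878)
|BD| = 4.8448
circle(B,3.00) ∩ circle(D,7.00): a=-1.7057, h=2.4679
  candidates: C₊=(-2.2027,3.2444) cross=11.956; C₋=(-2.8016,-1.6549) cross=-11.956
  mode - wants cross < 0 → take C=(-2.8016,-1.6549) (cross=-11.956)
ex = (C−B)/|BC| = (-0.6642,-0.7476); ey = (0.7476,-0.6642)
P = B + 1.00·ex + 1.38·ey = (-0.4415,-1.0764)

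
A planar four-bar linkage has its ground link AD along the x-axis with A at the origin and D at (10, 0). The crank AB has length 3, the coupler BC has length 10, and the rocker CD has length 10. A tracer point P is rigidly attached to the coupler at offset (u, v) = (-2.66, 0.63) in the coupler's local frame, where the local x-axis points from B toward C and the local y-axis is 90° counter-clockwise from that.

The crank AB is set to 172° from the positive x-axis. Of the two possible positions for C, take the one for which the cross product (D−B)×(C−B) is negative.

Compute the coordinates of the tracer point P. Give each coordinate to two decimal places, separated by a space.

-4.14 2.89

A=(0,0), D=(10.00,0)
B = A + 3.00·(cos172°, sin172°) = (-2.9708, 0.4175)
|BD| = 12.9775
circle(B,10.00) ∩ circle(D,10.00): a=6.4888, h=7.6089
  candidates: C₊=(3.7594,7.8138) cross=98.745; C₋=(3.2698,-7.3962) cross=-98.745
  mode - wants cross < 0 → take C=(3.2698,-7.3962) (cross=-98.745)
ex = (C−B)/|BC| = (0.6241,-0.7814); ey = (0.7814,0.6241)
P = B + -2.66·ex + 0.63·ey = (-4.1385,2.8891)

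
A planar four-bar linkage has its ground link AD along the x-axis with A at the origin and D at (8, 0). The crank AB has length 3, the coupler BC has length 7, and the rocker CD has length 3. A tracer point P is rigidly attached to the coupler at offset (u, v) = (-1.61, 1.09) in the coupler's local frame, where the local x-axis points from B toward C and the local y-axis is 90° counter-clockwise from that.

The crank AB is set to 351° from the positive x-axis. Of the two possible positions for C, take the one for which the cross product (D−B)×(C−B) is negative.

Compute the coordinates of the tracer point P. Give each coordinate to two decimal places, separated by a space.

1.74 1.04

A=(0,0), D=(8.00,0)
B = A + 3.00·(cos351°, sin351°) = (2.9631, -0.4693)
|BD| = 5.0588
circle(B,7.00) ∩ circle(D,3.00): a=6.4829, h=2.6404
  candidates: C₊=(9.1731,2.7611) cross=13.357; C₋=(9.6630,-2.4969) cross=-13.357
  mode - wants cross < 0 → take C=(9.6630,-2.4969) (cross=-13.357)
ex = (C−B)/|BC| = (0.9571,-0.2897); ey = (0.2897,0.9571)
P = B + -1.61·ex + 1.09·ey = (1.7378,1.0403)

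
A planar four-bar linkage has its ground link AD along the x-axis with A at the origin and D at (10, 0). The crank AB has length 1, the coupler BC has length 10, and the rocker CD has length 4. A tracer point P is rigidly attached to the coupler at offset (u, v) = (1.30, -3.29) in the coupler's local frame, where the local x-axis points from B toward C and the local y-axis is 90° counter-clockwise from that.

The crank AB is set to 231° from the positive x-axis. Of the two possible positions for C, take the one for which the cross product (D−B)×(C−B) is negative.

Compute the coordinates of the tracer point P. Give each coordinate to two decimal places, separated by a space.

A=(0,0), D=(10.00,0)
B = A + 1.00·(cos231°, sin231°) = (-0.6293, -0.7771)
|BD| = 10.6577
circle(B,10.00) ∩ circle(D,4.00): a=9.2697, h=3.7514
  candidates: C₊=(8.3421,3.6402) cross=39.982; C₋=(8.8892,-3.8427) cross=-39.982
  mode - wants cross < 0 → take C=(8.8892,-3.8427) (cross=-39.982)
ex = (C−B)/|BC| = (0.9519,-0.3066); ey = (0.3066,0.9519)
P = B + 1.30·ex + -3.29·ey = (-0.4005,-4.3073)

-0.40 -4.31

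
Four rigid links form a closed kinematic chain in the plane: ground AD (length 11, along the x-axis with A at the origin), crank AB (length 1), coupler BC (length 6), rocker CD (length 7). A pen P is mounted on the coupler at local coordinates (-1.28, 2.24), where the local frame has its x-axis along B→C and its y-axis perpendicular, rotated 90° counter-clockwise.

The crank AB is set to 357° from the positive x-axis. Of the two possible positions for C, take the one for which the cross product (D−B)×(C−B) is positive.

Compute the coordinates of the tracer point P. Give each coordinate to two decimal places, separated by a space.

-1.48 0.68

A=(0,0), D=(11.00,0)
B = A + 1.00·(cos357°, sin357°) = (0.9986, -0.0523)
|BD| = 10.0015
circle(B,6.00) ∩ circle(D,7.00): a=4.3509, h=4.1316
  candidates: C₊=(5.3278,4.1020) cross=41.322; C₋=(5.3710,-4.1611) cross=-41.322
  mode + wants cross > 0 → take C=(5.3278,4.1020) (cross=41.322)
ex = (C−B)/|BC| = (0.7215,0.6924); ey = (-0.6924,0.7215)
P = B + -1.28·ex + 2.24·ey = (-1.4759,0.6776)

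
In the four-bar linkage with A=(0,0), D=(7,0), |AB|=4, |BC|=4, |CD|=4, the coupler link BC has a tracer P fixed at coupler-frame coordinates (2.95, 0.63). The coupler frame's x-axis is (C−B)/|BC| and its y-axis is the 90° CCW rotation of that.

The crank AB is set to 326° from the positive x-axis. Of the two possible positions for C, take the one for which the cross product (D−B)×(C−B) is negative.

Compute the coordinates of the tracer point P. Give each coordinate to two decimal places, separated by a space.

A=(0,0), D=(7.00,0)
B = A + 4.00·(cos326°, sin326°) = (3.3162, -2.2368)
|BD| = 4.3097
circle(B,4.00) ∩ circle(D,4.00): a=2.1549, h=3.3699
  candidates: C₊=(3.4091,1.7621) cross=14.524; C₋=(6.9071,-3.9989) cross=-14.524
  mode - wants cross < 0 → take C=(6.9071,-3.9989) (cross=-14.524)
ex = (C−B)/|BC| = (0.8977,-0.4405); ey = (0.4405,0.8977)
P = B + 2.95·ex + 0.63·ey = (6.2420,-2.9708)

6.24 -2.97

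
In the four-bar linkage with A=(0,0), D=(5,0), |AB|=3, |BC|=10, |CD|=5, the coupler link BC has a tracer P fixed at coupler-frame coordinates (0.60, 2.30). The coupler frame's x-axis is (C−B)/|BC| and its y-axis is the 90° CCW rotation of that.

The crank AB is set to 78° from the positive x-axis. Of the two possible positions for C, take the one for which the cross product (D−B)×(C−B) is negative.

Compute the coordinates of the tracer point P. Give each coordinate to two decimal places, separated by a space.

A=(0,0), D=(5.00,0)
B = A + 3.00·(cos78°, sin78°) = (0.6237, 2.9344)
|BD| = 5.2690
circle(B,10.00) ∩ circle(D,5.00): a=9.7516, h=2.2151
  candidates: C₊=(9.9567,-0.6566) cross=11.672; C₋=(7.4894,-4.3362) cross=-11.672
  mode - wants cross < 0 → take C=(7.4894,-4.3362) (cross=-11.672)
ex = (C−B)/|BC| = (0.6866,-0.7271); ey = (0.7271,0.6866)
P = B + 0.60·ex + 2.30·ey = (2.7079,4.0773)

2.71 4.08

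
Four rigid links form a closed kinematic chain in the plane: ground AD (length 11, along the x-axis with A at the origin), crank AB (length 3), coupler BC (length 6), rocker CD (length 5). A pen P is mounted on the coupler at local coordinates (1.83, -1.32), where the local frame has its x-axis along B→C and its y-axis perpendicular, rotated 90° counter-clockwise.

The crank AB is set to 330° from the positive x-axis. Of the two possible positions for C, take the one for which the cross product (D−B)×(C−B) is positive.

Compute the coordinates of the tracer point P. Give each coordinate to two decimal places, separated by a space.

A=(0,0), D=(11.00,0)
B = A + 3.00·(cos330°, sin330°) = (2.5981, -1.5000)
|BD| = 8.5348
circle(B,6.00) ∩ circle(D,5.00): a=4.9118, h=3.4459
  candidates: C₊=(6.8278,2.7555) cross=29.410; C₋=(8.0391,-4.0290) cross=-29.410
  mode + wants cross > 0 → take C=(6.8278,2.7555) (cross=29.410)
ex = (C−B)/|BC| = (0.7050,0.7093); ey = (-0.7093,0.7050)
P = B + 1.83·ex + -1.32·ey = (4.8244,-1.1326)

4.82 -1.13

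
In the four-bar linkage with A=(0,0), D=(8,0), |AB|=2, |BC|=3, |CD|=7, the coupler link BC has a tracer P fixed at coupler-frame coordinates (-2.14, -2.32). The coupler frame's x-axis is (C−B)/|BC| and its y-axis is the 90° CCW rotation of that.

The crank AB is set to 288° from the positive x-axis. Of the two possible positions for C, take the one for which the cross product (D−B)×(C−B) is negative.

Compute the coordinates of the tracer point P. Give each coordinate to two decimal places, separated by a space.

-2.53 -1.63

A=(0,0), D=(8.00,0)
B = A + 2.00·(cos288°, sin288°) = (0.6180, -1.9021)
|BD| = 7.6231
circle(B,3.00) ∩ circle(D,7.00): a=1.1879, h=2.7548
  candidates: C₊=(1.0810,1.0619) cross=21.000; C₋=(2.4558,-4.2733) cross=-21.000
  mode - wants cross < 0 → take C=(2.4558,-4.2733) (cross=-21.000)
ex = (C−B)/|BC| = (0.6126,-0.7904); ey = (0.7904,0.6126)
P = B + -2.14·ex + -2.32·ey = (-2.5266,-1.6318)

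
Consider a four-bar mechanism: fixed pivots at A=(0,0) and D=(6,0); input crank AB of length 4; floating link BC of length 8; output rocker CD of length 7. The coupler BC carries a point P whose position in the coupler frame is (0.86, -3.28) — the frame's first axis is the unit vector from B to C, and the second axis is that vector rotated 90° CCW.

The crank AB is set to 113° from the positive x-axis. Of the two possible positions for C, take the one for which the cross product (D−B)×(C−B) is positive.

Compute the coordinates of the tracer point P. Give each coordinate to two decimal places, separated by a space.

A=(0,0), D=(6.00,0)
B = A + 4.00·(cos113°, sin113°) = (-1.5629, 3.6820)
|BD| = 8.4116
circle(B,8.00) ∩ circle(D,7.00): a=5.0974, h=6.1657
  candidates: C₊=(5.7191,6.9944) cross=51.864; C₋=(0.3213,-4.0929) cross=-51.864
  mode + wants cross > 0 → take C=(5.7191,6.9944) (cross=51.864)
ex = (C−B)/|BC| = (0.9103,0.4140); ey = (-0.4140,0.9103)
P = B + 0.86·ex + -3.28·ey = (0.5780,1.0525)

0.58 1.05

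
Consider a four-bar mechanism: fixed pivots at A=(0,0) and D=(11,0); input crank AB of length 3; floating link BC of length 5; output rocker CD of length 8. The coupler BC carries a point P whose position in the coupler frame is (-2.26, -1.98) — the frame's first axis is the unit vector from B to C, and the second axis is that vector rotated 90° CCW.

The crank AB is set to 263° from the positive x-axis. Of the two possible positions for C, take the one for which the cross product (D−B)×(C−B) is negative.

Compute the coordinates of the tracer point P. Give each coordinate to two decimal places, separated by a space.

-3.12 -4.17

A=(0,0), D=(11.00,0)
B = A + 3.00·(cos263°, sin263°) = (-0.3656, -2.9776)
|BD| = 11.7492
circle(B,5.00) ∩ circle(D,8.00): a=4.2149, h=2.6897
  candidates: C₊=(3.0300,0.6925) cross=31.602; C₋=(4.3934,-4.5113) cross=-31.602
  mode - wants cross < 0 → take C=(4.3934,-4.5113) (cross=-31.602)
ex = (C−B)/|BC| = (0.9518,-0.3067); ey = (0.3067,0.9518)
P = B + -2.26·ex + -1.98·ey = (-3.1240,-4.1690)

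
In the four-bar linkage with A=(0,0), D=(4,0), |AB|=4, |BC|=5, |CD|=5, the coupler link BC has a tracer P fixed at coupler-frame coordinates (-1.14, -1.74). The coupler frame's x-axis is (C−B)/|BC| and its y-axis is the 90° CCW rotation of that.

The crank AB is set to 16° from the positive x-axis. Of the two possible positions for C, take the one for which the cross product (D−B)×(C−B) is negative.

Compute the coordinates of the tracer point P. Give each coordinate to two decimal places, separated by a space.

4.52 3.07

A=(0,0), D=(4.00,0)
B = A + 4.00·(cos16°, sin16°) = (3.8450, 1.1025)
|BD| = 1.1134
circle(B,5.00) ∩ circle(D,5.00): a=0.5567, h=4.9689
  candidates: C₊=(8.8431,1.2428) cross=5.532; C₋=(-0.9980,-0.1403) cross=-5.532
  mode - wants cross < 0 → take C=(-0.9980,-0.1403) (cross=-5.532)
ex = (C−B)/|BC| = (-0.9686,-0.2486); ey = (0.2486,-0.9686)
P = B + -1.14·ex + -1.74·ey = (4.5168,3.0713)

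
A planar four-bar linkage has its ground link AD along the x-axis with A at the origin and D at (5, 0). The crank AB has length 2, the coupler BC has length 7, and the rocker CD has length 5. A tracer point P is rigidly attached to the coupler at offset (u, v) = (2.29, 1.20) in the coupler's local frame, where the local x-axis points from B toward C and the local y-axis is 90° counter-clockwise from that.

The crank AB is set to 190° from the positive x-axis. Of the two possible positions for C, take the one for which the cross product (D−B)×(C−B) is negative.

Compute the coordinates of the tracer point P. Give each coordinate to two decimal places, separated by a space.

0.56 -0.86

A=(0,0), D=(5.00,0)
B = A + 2.00·(cos190°, sin190°) = (-1.9696, -0.3473)
|BD| = 6.9783
circle(B,7.00) ∩ circle(D,5.00): a=5.2088, h=4.6764
  candidates: C₊=(2.9999,4.5826) cross=32.633; C₋=(3.4654,-4.7587) cross=-32.633
  mode - wants cross < 0 → take C=(3.4654,-4.7587) (cross=-32.633)
ex = (C−B)/|BC| = (0.7764,-0.6302); ey = (0.6302,0.7764)
P = B + 2.29·ex + 1.20·ey = (0.5647,-0.8587)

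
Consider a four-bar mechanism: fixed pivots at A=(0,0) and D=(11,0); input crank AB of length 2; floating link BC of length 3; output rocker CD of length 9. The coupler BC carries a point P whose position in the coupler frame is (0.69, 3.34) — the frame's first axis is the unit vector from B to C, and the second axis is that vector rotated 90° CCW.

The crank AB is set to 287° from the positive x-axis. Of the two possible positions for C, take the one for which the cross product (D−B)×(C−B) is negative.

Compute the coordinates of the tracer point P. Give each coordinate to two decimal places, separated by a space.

A=(0,0), D=(11.00,0)
B = A + 2.00·(cos287°, sin287°) = (0.5847, -1.9126)
|BD| = 10.5894
circle(B,3.00) ∩ circle(D,9.00): a=1.8951, h=2.3257
  candidates: C₊=(2.0286,0.7171) cross=24.627; C₋=(2.8687,-3.8577) cross=-24.627
  mode - wants cross < 0 → take C=(2.8687,-3.8577) (cross=-24.627)
ex = (C−B)/|BC| = (0.7613,-0.6484); ey = (0.6484,0.7613)
P = B + 0.69·ex + 3.34·ey = (3.2756,0.1828)

3.28 0.18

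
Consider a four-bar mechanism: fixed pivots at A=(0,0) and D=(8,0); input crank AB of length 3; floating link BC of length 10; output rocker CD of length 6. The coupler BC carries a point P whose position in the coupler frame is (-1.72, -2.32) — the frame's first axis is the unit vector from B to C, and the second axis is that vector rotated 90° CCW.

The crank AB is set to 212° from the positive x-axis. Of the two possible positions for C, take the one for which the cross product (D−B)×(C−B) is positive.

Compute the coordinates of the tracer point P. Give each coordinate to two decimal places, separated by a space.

-2.26 -4.46

A=(0,0), D=(8.00,0)
B = A + 3.00·(cos212°, sin212°) = (-2.5441, -1.5898)
|BD| = 10.6633
circle(B,10.00) ∩ circle(D,6.00): a=8.3326, h=5.5288
  candidates: C₊=(4.8711,5.1195) cross=58.955; C₋=(6.5196,-5.8145) cross=-58.955
  mode + wants cross > 0 → take C=(4.8711,5.1195) (cross=58.955)
ex = (C−B)/|BC| = (0.7415,0.6709); ey = (-0.6709,0.7415)
P = B + -1.72·ex + -2.32·ey = (-2.2630,-4.4641)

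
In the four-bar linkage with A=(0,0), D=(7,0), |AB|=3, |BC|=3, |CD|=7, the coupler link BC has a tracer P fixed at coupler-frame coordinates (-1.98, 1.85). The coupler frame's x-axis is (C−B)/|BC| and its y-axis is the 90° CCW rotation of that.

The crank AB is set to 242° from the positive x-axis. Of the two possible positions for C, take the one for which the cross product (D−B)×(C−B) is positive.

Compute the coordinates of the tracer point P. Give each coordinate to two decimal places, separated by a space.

A=(0,0), D=(7.00,0)
B = A + 3.00·(cos242°, sin242°) = (-1.4084, -2.6488)
|BD| = 8.8158
circle(B,3.00) ∩ circle(D,7.00): a=2.1392, h=2.1033
  candidates: C₊=(-0.0000,0.0000) cross=18.542; C₋=(1.2639,-4.0122) cross=-18.542
  mode + wants cross > 0 → take C=(-0.0000,0.0000) (cross=18.542)
ex = (C−B)/|BC| = (0.4695,0.8829); ey = (-0.8829,0.4695)
P = B + -1.98·ex + 1.85·ey = (-3.9714,-3.5286)

-3.97 -3.53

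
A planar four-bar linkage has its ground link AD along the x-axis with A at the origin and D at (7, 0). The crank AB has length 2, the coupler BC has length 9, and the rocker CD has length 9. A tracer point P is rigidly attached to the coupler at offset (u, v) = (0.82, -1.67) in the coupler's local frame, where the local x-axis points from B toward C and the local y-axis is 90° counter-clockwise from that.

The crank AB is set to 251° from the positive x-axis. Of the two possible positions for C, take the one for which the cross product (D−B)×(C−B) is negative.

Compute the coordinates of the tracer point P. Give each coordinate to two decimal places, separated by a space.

A=(0,0), D=(7.00,0)
B = A + 2.00·(cos251°, sin251°) = (-0.6511, -1.8910)
|BD| = 7.8814
circle(B,9.00) ∩ circle(D,9.00): a=3.9407, h=8.0914
  candidates: C₊=(1.2330,6.9095) cross=63.771; C₋=(5.1159,-8.8006) cross=-63.771
  mode - wants cross < 0 → take C=(5.1159,-8.8006) (cross=-63.771)
ex = (C−B)/|BC| = (0.6408,-0.7677); ey = (0.7677,0.6408)
P = B + 0.82·ex + -1.67·ey = (-1.4078,-3.5907)

-1.41 -3.59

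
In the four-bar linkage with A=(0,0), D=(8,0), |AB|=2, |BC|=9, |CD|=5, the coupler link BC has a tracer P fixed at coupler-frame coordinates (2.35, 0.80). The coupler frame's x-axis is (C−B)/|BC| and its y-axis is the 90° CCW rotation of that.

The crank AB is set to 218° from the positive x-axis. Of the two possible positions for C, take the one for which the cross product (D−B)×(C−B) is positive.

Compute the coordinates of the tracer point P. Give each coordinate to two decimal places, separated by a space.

-0.22 0.85

A=(0,0), D=(8.00,0)
B = A + 2.00·(cos218°, sin218°) = (-1.5760, -1.2313)
|BD| = 9.6549
circle(B,9.00) ∩ circle(D,5.00): a=7.7275, h=4.6136
  candidates: C₊=(5.5000,4.3301) cross=44.544; C₋=(6.6768,-4.8217) cross=-44.544
  mode + wants cross > 0 → take C=(5.5000,4.3301) (cross=44.544)
ex = (C−B)/|BC| = (0.7862,0.6179); ey = (-0.6179,0.7862)
P = B + 2.35·ex + 0.80·ey = (-0.2227,0.8498)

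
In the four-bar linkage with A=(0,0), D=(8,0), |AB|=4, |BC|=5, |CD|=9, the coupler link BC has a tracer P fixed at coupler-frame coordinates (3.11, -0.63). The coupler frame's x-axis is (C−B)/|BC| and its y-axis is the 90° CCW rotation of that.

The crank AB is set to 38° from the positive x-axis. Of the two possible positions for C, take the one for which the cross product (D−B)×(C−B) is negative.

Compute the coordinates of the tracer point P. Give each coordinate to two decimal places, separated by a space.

A=(0,0), D=(8.00,0)
B = A + 4.00·(cos38°, sin38°) = (3.1520, 2.4626)
|BD| = 5.4376
circle(B,5.00) ∩ circle(D,9.00): a=-2.4306, h=4.3695
  candidates: C₊=(2.9640,7.4591) cross=23.759; C₋=(-0.9939,-0.3323) cross=-23.759
  mode - wants cross < 0 → take C=(-0.9939,-0.3323) (cross=-23.759)
ex = (C−B)/|BC| = (-0.8292,-0.5590); ey = (0.5590,-0.8292)
P = B + 3.11·ex + -0.63·ey = (0.2211,1.2466)

0.22 1.25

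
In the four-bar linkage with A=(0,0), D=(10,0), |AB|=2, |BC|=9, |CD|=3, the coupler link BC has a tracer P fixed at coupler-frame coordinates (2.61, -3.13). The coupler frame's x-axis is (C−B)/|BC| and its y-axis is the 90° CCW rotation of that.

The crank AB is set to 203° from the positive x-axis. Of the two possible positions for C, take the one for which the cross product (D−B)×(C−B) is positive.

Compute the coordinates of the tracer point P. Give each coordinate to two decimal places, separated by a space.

A=(0,0), D=(10.00,0)
B = A + 2.00·(cos203°, sin203°) = (-1.8410, -0.7815)
|BD| = 11.8668
circle(B,9.00) ∩ circle(D,3.00): a=8.9671, h=0.7692
  candidates: C₊=(7.0559,0.5766) cross=9.128; C₋=(7.1572,-0.9585) cross=-9.128
  mode + wants cross > 0 → take C=(7.0559,0.5766) (cross=9.128)
ex = (C−B)/|BC| = (0.9885,0.1509); ey = (-0.1509,0.9885)
P = B + 2.61·ex + -3.13·ey = (1.2114,-3.4818)

1.21 -3.48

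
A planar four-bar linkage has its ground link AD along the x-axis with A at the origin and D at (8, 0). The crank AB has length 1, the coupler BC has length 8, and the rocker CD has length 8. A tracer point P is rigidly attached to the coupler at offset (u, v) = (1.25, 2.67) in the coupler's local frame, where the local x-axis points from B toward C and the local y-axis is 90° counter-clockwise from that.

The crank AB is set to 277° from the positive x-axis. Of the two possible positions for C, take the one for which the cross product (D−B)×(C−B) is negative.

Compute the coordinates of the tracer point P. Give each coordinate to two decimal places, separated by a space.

3.01 -0.39

A=(0,0), D=(8.00,0)
B = A + 1.00·(cos277°, sin277°) = (0.1219, -0.9925)
|BD| = 7.9404
circle(B,8.00) ∩ circle(D,8.00): a=3.9702, h=6.9453
  candidates: C₊=(3.1928,6.3946) cross=55.149; C₋=(4.9291,-7.3871) cross=-55.149
  mode - wants cross < 0 → take C=(4.9291,-7.3871) (cross=-55.149)
ex = (C−B)/|BC| = (0.6009,-0.7993); ey = (0.7993,0.6009)
P = B + 1.25·ex + 2.67·ey = (3.0072,-0.3873)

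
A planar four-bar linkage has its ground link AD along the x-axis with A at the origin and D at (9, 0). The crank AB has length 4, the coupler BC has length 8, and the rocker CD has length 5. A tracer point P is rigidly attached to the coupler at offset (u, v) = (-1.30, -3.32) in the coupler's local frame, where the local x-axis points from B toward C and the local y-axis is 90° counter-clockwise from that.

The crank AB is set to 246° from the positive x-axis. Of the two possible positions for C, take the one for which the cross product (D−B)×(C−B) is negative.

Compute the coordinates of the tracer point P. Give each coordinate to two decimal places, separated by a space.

A=(0,0), D=(9.00,0)
B = A + 4.00·(cos246°, sin246°) = (-1.6269, -3.6542)
|BD| = 11.2377
circle(B,8.00) ∩ circle(D,5.00): a=7.3541, h=3.1492
  candidates: C₊=(4.3034,1.7153) cross=35.390; C₋=(6.3515,-4.2409) cross=-35.390
  mode - wants cross < 0 → take C=(6.3515,-4.2409) (cross=-35.390)
ex = (C−B)/|BC| = (0.9973,-0.0733); ey = (0.0733,0.9973)
P = B + -1.30·ex + -3.32·ey = (-3.1669,-6.8699)

-3.17 -6.87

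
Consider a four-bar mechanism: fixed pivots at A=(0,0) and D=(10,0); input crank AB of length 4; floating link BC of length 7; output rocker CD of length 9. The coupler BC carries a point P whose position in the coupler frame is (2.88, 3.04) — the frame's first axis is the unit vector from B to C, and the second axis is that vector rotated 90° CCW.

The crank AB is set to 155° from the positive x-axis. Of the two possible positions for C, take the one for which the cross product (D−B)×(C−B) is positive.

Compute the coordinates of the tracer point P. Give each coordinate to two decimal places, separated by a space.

A=(0,0), D=(10.00,0)
B = A + 4.00·(cos155°, sin155°) = (-3.6252, 1.6905)
|BD| = 13.7297
circle(B,7.00) ∩ circle(D,9.00): a=5.6995, h=4.0640
  candidates: C₊=(2.5313,5.0218) cross=55.797; C₋=(1.5305,-3.0443) cross=-55.797
  mode + wants cross > 0 → take C=(2.5313,5.0218) (cross=55.797)
ex = (C−B)/|BC| = (0.8795,0.4759); ey = (-0.4759,0.8795)
P = B + 2.88·ex + 3.04·ey = (-2.5390,5.7347)

-2.54 5.73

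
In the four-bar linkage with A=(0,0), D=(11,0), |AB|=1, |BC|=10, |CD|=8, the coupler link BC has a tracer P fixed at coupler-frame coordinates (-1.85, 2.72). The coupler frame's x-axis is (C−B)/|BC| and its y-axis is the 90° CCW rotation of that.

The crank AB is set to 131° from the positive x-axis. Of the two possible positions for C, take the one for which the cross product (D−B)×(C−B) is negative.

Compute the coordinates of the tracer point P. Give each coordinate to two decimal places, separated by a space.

A=(0,0), D=(11.00,0)
B = A + 1.00·(cos131°, sin131°) = (-0.6561, 0.7547)
|BD| = 11.6805
circle(B,10.00) ∩ circle(D,8.00): a=7.3813, h=6.7466
  candidates: C₊=(7.1457,7.0103) cross=78.804; C₋=(6.2739,-6.4547) cross=-78.804
  mode - wants cross < 0 → take C=(6.2739,-6.4547) (cross=-78.804)
ex = (C−B)/|BC| = (0.6930,-0.7209); ey = (0.7209,0.6930)
P = B + -1.85·ex + 2.72·ey = (0.0229,3.9734)

0.02 3.97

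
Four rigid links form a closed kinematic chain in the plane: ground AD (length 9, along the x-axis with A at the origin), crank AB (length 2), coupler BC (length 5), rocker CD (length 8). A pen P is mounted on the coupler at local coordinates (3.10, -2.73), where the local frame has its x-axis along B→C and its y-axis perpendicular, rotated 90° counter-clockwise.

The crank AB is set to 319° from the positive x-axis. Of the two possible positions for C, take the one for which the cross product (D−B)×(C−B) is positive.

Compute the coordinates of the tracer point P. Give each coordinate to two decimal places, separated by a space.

4.47 1.57

A=(0,0), D=(9.00,0)
B = A + 2.00·(cos319°, sin319°) = (1.5094, -1.3121)
|BD| = 7.6046
circle(B,5.00) ∩ circle(D,8.00): a=1.2381, h=4.8443
  candidates: C₊=(1.8931,3.6731) cross=36.839; C₋=(3.5648,-5.8701) cross=-36.839
  mode + wants cross > 0 → take C=(1.8931,3.6731) (cross=36.839)
ex = (C−B)/|BC| = (0.0767,0.9971); ey = (-0.9971,0.0767)
P = B + 3.10·ex + -2.73·ey = (4.4693,1.5693)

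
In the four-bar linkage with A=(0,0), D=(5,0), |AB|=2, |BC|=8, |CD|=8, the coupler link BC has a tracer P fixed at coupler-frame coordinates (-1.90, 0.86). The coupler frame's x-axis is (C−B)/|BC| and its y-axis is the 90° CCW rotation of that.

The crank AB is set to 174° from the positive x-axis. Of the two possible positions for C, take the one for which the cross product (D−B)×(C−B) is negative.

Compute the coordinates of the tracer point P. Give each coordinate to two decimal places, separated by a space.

-1.98 2.29

A=(0,0), D=(5.00,0)
B = A + 2.00·(cos174°, sin174°) = (-1.9890, 0.2091)
|BD| = 6.9922
circle(B,8.00) ∩ circle(D,8.00): a=3.4961, h=7.1957
  candidates: C₊=(1.7206,7.2970) cross=50.313; C₋=(1.2903,-7.0879) cross=-50.313
  mode - wants cross < 0 → take C=(1.2903,-7.0879) (cross=-50.313)
ex = (C−B)/|BC| = (0.4099,-0.9121); ey = (0.9121,0.4099)
P = B + -1.90·ex + 0.86·ey = (-1.9835,2.2946)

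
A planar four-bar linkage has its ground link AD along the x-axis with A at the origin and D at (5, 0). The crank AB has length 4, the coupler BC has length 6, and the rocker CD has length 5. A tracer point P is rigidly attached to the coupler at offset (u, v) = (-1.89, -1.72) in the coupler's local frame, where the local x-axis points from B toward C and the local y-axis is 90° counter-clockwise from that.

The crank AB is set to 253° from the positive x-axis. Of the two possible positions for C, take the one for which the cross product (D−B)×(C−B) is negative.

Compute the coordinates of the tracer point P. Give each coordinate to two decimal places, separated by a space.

-3.36 -5.14

A=(0,0), D=(5.00,0)
B = A + 4.00·(cos253°, sin253°) = (-1.1695, -3.8252)
|BD| = 7.2591
circle(B,6.00) ∩ circle(D,5.00): a=4.3872, h=4.0929
  candidates: C₊=(0.4024,1.9652) cross=29.711; C₋=(4.7160,-4.9919) cross=-29.711
  mode - wants cross < 0 → take C=(4.7160,-4.9919) (cross=-29.711)
ex = (C−B)/|BC| = (0.9809,-0.1945); ey = (0.1945,0.9809)
P = B + -1.89·ex + -1.72·ey = (-3.3579,-5.1449)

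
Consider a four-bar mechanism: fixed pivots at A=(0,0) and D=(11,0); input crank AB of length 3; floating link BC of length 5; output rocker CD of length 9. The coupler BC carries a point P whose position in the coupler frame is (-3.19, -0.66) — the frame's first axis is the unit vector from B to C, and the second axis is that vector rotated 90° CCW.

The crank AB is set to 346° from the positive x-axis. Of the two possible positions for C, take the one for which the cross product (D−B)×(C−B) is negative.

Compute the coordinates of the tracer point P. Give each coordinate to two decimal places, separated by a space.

A=(0,0), D=(11.00,0)
B = A + 3.00·(cos346°, sin346°) = (2.9109, -0.7258)
|BD| = 8.1216
circle(B,5.00) ∩ circle(D,9.00): a=0.6132, h=4.9623
  candidates: C₊=(3.0782,4.2714) cross=40.301; C₋=(3.9651,-5.6134) cross=-40.301
  mode - wants cross < 0 → take C=(3.9651,-5.6134) (cross=-40.301)
ex = (C−B)/|BC| = (0.2108,-0.9775); ey = (0.9775,0.2108)
P = B + -3.19·ex + -0.66·ey = (1.5931,2.2534)

1.59 2.25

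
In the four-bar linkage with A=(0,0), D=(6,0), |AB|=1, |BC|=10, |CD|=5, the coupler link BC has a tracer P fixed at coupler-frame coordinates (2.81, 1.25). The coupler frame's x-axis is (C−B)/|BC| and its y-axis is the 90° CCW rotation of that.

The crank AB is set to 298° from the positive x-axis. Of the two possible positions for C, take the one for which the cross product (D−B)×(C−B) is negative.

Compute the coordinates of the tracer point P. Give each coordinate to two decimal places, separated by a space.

3.44 -0.10

A=(0,0), D=(6.00,0)
B = A + 1.00·(cos298°, sin298°) = (0.4695, -0.8829)
|BD| = 5.6006
circle(B,10.00) ∩ circle(D,5.00): a=9.4960, h=3.1345
  candidates: C₊=(9.3526,3.7095) cross=17.555; C₋=(10.3409,-2.4812) cross=-17.555
  mode - wants cross < 0 → take C=(10.3409,-2.4812) (cross=-17.555)
ex = (C−B)/|BC| = (0.9871,-0.1598); ey = (0.1598,0.9871)
P = B + 2.81·ex + 1.25·ey = (3.4431,-0.0981)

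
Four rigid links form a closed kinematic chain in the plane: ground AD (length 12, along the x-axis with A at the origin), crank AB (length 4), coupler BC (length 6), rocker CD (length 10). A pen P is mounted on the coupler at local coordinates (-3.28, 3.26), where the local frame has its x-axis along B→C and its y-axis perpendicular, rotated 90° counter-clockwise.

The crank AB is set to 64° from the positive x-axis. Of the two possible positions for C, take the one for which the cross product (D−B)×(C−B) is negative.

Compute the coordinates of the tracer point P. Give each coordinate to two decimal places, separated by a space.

A=(0,0), D=(12.00,0)
B = A + 4.00·(cos64°, sin64°) = (1.7535, 3.5952)
|BD| = 10.8589
circle(B,6.00) ∩ circle(D,10.00): a=2.4826, h=5.4623
  candidates: C₊=(5.9045,7.9275) cross=59.315; C₋=(2.2876,-2.3810) cross=-59.315
  mode - wants cross < 0 → take C=(2.2876,-2.3810) (cross=-59.315)
ex = (C−B)/|BC| = (0.0890,-0.9960); ey = (0.9960,0.0890)
P = B + -3.28·ex + 3.26·ey = (4.7086,7.1524)

4.71 7.15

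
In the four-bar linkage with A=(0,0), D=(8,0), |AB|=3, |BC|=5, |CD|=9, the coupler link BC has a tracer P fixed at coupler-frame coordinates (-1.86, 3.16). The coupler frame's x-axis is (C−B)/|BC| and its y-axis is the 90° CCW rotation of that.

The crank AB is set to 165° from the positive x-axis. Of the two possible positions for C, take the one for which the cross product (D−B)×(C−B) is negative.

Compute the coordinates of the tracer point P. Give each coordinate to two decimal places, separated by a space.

A=(0,0), D=(8.00,0)
B = A + 3.00·(cos165°, sin165°) = (-2.8978, 0.7765)
|BD| = 10.9254
circle(B,5.00) ∩ circle(D,9.00): a=2.8999, h=4.0732
  candidates: C₊=(0.2842,4.6332) cross=44.501; C₋=(-0.2947,-3.4925) cross=-44.501
  mode - wants cross < 0 → take C=(-0.2947,-3.4925) (cross=-44.501)
ex = (C−B)/|BC| = (0.5206,-0.8538); ey = (0.8538,0.5206)
P = B + -1.86·ex + 3.16·ey = (-1.1681,4.0096)

-1.17 4.01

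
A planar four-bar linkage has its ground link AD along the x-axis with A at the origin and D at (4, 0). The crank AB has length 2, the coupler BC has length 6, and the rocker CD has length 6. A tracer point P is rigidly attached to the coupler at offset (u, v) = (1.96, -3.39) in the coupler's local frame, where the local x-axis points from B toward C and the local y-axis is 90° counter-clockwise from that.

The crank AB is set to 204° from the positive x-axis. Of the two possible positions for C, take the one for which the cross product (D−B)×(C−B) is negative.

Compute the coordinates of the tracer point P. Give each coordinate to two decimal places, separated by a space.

-3.34 -4.43

A=(0,0), D=(4.00,0)
B = A + 2.00·(cos204°, sin204°) = (-1.8271, -0.8135)
|BD| = 5.8836
circle(B,6.00) ∩ circle(D,6.00): a=2.9418, h=5.2293
  candidates: C₊=(0.3634,4.7724) cross=30.767; C₋=(1.8095,-5.5858) cross=-30.767
  mode - wants cross < 0 → take C=(1.8095,-5.5858) (cross=-30.767)
ex = (C−B)/|BC| = (0.6061,-0.7954); ey = (0.7954,0.6061)
P = B + 1.96·ex + -3.39·ey = (-3.3355,-4.4271)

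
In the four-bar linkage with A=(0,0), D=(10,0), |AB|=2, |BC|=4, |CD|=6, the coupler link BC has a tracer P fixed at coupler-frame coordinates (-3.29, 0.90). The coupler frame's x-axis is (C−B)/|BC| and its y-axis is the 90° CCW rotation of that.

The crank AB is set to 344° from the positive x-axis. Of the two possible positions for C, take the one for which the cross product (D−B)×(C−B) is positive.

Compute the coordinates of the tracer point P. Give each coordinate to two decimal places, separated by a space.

-0.91 -2.45

A=(0,0), D=(10.00,0)
B = A + 2.00·(cos344°, sin344°) = (1.9225, -0.5513)
|BD| = 8.0963
circle(B,4.00) ∩ circle(D,6.00): a=2.8130, h=2.8438
  candidates: C₊=(4.5354,2.4774) cross=23.024; C₋=(4.9226,-3.1969) cross=-23.024
  mode + wants cross > 0 → take C=(4.5354,2.4774) (cross=23.024)
ex = (C−B)/|BC| = (0.6532,0.7572); ey = (-0.7572,0.6532)
P = B + -3.29·ex + 0.90·ey = (-0.9080,-2.4545)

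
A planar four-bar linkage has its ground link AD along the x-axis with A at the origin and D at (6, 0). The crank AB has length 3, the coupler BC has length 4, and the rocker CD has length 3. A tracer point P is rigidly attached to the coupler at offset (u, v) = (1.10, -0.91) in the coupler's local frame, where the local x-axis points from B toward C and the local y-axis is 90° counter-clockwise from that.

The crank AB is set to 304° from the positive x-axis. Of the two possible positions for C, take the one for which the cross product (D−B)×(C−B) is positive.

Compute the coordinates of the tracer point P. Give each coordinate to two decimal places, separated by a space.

A=(0,0), D=(6.00,0)
B = A + 3.00·(cos304°, sin304°) = (1.6776, -2.4871)
|BD| = 4.9869
circle(B,4.00) ∩ circle(D,3.00): a=3.1953, h=2.4063
  candidates: C₊=(3.2470,1.1921) cross=12.000; C₋=(5.6472,-2.9792) cross=-12.000
  mode + wants cross > 0 → take C=(3.2470,1.1921) (cross=12.000)
ex = (C−B)/|BC| = (0.3924,0.9198); ey = (-0.9198,0.3924)
P = B + 1.10·ex + -0.91·ey = (2.9462,-1.8324)

2.95 -1.83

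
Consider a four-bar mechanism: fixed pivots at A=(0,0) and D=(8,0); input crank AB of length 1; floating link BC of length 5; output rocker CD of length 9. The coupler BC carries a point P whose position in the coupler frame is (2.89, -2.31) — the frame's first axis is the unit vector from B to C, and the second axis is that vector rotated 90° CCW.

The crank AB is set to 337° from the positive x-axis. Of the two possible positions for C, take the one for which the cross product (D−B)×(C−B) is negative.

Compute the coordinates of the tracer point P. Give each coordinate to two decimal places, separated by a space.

-1.46 -3.22

A=(0,0), D=(8.00,0)
B = A + 1.00·(cos337°, sin337°) = (0.9205, -0.3907)
|BD| = 7.0903
circle(B,5.00) ∩ circle(D,9.00): a=-0.4039, h=4.9837
  candidates: C₊=(0.2425,4.5631) cross=35.335; C₋=(0.7918,-5.3891) cross=-35.335
  mode - wants cross < 0 → take C=(0.7918,-5.3891) (cross=-35.335)
ex = (C−B)/|BC| = (-0.0257,-0.9997); ey = (0.9997,-0.0257)
P = B + 2.89·ex + -2.31·ey = (-1.4631,-3.2203)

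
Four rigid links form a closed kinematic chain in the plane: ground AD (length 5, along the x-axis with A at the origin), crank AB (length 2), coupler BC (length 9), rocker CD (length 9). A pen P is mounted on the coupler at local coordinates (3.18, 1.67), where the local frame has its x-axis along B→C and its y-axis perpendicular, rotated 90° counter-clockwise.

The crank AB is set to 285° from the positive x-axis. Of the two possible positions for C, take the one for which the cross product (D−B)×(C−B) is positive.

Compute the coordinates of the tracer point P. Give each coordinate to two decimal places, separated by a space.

-1.56 1.00

A=(0,0), D=(5.00,0)
B = A + 2.00·(cos285°, sin285°) = (0.5176, -1.9319)
|BD| = 4.8809
circle(B,9.00) ∩ circle(D,9.00): a=2.4405, h=8.6628
  candidates: C₊=(-0.6699,6.9895) cross=42.283; C₋=(6.1875,-8.9213) cross=-42.283
  mode + wants cross > 0 → take C=(-0.6699,6.9895) (cross=42.283)
ex = (C−B)/|BC| = (-0.1319,0.9913); ey = (-0.9913,-0.1319)
P = B + 3.18·ex + 1.67·ey = (-1.5573,1.0000)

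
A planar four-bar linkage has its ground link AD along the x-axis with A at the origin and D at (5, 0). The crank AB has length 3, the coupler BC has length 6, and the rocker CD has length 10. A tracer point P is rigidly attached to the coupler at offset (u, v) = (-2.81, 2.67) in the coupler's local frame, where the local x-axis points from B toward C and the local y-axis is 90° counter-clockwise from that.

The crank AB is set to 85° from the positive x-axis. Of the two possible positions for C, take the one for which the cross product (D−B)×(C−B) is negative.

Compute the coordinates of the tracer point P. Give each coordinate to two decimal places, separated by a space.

4.01 2.00

A=(0,0), D=(5.00,0)
B = A + 3.00·(cos85°, sin85°) = (0.2615, 2.9886)
|BD| = 5.6023
circle(B,6.00) ∩ circle(D,10.00): a=-2.9108, h=5.2466
  candidates: C₊=(0.5983,8.9791) cross=29.393; C₋=(-4.9995,0.1037) cross=-29.393
  mode - wants cross < 0 → take C=(-4.9995,0.1037) (cross=-29.393)
ex = (C−B)/|BC| = (-0.8768,-0.4808); ey = (0.4808,-0.8768)
P = B + -2.81·ex + 2.67·ey = (4.0091,1.9986)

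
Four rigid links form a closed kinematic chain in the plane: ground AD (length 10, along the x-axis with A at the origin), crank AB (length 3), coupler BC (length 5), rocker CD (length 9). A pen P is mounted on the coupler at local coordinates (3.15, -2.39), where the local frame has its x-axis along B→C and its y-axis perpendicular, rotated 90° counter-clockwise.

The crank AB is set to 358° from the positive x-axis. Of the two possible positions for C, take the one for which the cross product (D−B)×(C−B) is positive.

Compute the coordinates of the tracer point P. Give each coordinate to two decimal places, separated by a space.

A=(0,0), D=(10.00,0)
B = A + 3.00·(cos358°, sin358°) = (2.9982, -0.1047)
|BD| = 7.0026
circle(B,5.00) ∩ circle(D,9.00): a=-0.4972, h=4.9752
  candidates: C₊=(2.4266,4.8625) cross=34.840; C₋=(2.5754,-5.0868) cross=-34.840
  mode + wants cross > 0 → take C=(2.4266,4.8625) (cross=34.840)
ex = (C−B)/|BC| = (-0.1143,0.9934); ey = (-0.9934,-0.1143)
P = B + 3.15·ex + -2.39·ey = (5.0124,3.2978)

5.01 3.30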